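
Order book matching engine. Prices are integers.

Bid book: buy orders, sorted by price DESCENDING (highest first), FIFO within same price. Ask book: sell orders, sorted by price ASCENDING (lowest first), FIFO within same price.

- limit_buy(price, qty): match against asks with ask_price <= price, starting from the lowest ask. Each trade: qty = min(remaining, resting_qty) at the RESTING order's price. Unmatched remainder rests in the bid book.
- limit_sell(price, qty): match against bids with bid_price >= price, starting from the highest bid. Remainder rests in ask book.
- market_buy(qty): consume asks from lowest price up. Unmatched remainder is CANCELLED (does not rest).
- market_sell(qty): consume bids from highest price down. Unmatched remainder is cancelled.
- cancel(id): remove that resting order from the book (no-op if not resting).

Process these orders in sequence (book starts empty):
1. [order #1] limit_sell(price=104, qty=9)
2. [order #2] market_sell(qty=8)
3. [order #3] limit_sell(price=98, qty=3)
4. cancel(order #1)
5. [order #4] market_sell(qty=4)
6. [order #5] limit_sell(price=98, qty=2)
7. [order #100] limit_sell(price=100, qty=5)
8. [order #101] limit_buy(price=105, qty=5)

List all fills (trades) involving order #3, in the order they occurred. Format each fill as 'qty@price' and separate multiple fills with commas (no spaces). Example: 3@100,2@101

Answer: 3@98

Derivation:
After op 1 [order #1] limit_sell(price=104, qty=9): fills=none; bids=[-] asks=[#1:9@104]
After op 2 [order #2] market_sell(qty=8): fills=none; bids=[-] asks=[#1:9@104]
After op 3 [order #3] limit_sell(price=98, qty=3): fills=none; bids=[-] asks=[#3:3@98 #1:9@104]
After op 4 cancel(order #1): fills=none; bids=[-] asks=[#3:3@98]
After op 5 [order #4] market_sell(qty=4): fills=none; bids=[-] asks=[#3:3@98]
After op 6 [order #5] limit_sell(price=98, qty=2): fills=none; bids=[-] asks=[#3:3@98 #5:2@98]
After op 7 [order #100] limit_sell(price=100, qty=5): fills=none; bids=[-] asks=[#3:3@98 #5:2@98 #100:5@100]
After op 8 [order #101] limit_buy(price=105, qty=5): fills=#101x#3:3@98 #101x#5:2@98; bids=[-] asks=[#100:5@100]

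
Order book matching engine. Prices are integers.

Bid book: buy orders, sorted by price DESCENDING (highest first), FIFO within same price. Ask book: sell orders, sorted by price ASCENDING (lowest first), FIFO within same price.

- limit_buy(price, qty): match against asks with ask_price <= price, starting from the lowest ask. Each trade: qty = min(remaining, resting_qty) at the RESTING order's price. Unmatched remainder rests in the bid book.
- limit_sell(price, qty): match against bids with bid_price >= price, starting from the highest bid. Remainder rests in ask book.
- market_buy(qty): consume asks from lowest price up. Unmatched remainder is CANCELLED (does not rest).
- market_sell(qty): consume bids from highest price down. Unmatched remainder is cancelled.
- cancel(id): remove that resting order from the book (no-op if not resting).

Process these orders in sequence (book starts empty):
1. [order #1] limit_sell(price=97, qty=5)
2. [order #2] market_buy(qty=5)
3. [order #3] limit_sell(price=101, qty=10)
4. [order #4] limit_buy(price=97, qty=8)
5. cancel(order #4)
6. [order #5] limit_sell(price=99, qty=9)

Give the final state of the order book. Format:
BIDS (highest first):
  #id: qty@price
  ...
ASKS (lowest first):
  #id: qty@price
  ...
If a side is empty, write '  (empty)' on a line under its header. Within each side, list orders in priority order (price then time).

After op 1 [order #1] limit_sell(price=97, qty=5): fills=none; bids=[-] asks=[#1:5@97]
After op 2 [order #2] market_buy(qty=5): fills=#2x#1:5@97; bids=[-] asks=[-]
After op 3 [order #3] limit_sell(price=101, qty=10): fills=none; bids=[-] asks=[#3:10@101]
After op 4 [order #4] limit_buy(price=97, qty=8): fills=none; bids=[#4:8@97] asks=[#3:10@101]
After op 5 cancel(order #4): fills=none; bids=[-] asks=[#3:10@101]
After op 6 [order #5] limit_sell(price=99, qty=9): fills=none; bids=[-] asks=[#5:9@99 #3:10@101]

Answer: BIDS (highest first):
  (empty)
ASKS (lowest first):
  #5: 9@99
  #3: 10@101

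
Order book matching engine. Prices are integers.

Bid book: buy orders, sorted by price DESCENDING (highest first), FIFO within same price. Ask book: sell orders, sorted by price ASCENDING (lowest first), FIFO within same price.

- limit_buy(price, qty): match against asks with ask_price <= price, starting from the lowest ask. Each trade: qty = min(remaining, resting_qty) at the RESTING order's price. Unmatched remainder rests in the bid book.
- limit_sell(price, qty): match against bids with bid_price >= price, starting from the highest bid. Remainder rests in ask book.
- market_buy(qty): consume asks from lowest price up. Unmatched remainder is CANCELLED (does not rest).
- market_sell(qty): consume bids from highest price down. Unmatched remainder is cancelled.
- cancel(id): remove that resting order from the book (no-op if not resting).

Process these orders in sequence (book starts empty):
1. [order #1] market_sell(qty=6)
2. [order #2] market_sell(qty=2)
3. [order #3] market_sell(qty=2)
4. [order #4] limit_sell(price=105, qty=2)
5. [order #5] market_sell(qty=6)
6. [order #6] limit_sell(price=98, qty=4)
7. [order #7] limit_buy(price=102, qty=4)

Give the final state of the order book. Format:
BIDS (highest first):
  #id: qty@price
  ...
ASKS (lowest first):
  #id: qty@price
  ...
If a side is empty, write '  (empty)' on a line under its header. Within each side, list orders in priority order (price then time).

After op 1 [order #1] market_sell(qty=6): fills=none; bids=[-] asks=[-]
After op 2 [order #2] market_sell(qty=2): fills=none; bids=[-] asks=[-]
After op 3 [order #3] market_sell(qty=2): fills=none; bids=[-] asks=[-]
After op 4 [order #4] limit_sell(price=105, qty=2): fills=none; bids=[-] asks=[#4:2@105]
After op 5 [order #5] market_sell(qty=6): fills=none; bids=[-] asks=[#4:2@105]
After op 6 [order #6] limit_sell(price=98, qty=4): fills=none; bids=[-] asks=[#6:4@98 #4:2@105]
After op 7 [order #7] limit_buy(price=102, qty=4): fills=#7x#6:4@98; bids=[-] asks=[#4:2@105]

Answer: BIDS (highest first):
  (empty)
ASKS (lowest first):
  #4: 2@105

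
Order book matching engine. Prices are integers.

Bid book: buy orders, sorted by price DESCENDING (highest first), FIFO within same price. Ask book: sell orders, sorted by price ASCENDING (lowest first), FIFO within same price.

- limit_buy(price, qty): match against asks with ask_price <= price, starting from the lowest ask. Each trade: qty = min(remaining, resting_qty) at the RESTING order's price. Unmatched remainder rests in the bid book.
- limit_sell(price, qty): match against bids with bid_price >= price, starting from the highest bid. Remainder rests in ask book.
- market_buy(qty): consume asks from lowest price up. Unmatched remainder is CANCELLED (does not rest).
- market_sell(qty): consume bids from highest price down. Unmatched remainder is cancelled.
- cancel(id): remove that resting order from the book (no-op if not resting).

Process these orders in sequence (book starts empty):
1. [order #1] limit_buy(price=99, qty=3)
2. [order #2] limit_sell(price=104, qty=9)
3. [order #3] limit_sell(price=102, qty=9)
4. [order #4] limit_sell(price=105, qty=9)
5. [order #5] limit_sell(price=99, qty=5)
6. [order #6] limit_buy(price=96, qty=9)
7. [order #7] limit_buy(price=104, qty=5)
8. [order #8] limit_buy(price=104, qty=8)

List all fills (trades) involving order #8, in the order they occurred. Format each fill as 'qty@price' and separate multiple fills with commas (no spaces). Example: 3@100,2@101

After op 1 [order #1] limit_buy(price=99, qty=3): fills=none; bids=[#1:3@99] asks=[-]
After op 2 [order #2] limit_sell(price=104, qty=9): fills=none; bids=[#1:3@99] asks=[#2:9@104]
After op 3 [order #3] limit_sell(price=102, qty=9): fills=none; bids=[#1:3@99] asks=[#3:9@102 #2:9@104]
After op 4 [order #4] limit_sell(price=105, qty=9): fills=none; bids=[#1:3@99] asks=[#3:9@102 #2:9@104 #4:9@105]
After op 5 [order #5] limit_sell(price=99, qty=5): fills=#1x#5:3@99; bids=[-] asks=[#5:2@99 #3:9@102 #2:9@104 #4:9@105]
After op 6 [order #6] limit_buy(price=96, qty=9): fills=none; bids=[#6:9@96] asks=[#5:2@99 #3:9@102 #2:9@104 #4:9@105]
After op 7 [order #7] limit_buy(price=104, qty=5): fills=#7x#5:2@99 #7x#3:3@102; bids=[#6:9@96] asks=[#3:6@102 #2:9@104 #4:9@105]
After op 8 [order #8] limit_buy(price=104, qty=8): fills=#8x#3:6@102 #8x#2:2@104; bids=[#6:9@96] asks=[#2:7@104 #4:9@105]

Answer: 6@102,2@104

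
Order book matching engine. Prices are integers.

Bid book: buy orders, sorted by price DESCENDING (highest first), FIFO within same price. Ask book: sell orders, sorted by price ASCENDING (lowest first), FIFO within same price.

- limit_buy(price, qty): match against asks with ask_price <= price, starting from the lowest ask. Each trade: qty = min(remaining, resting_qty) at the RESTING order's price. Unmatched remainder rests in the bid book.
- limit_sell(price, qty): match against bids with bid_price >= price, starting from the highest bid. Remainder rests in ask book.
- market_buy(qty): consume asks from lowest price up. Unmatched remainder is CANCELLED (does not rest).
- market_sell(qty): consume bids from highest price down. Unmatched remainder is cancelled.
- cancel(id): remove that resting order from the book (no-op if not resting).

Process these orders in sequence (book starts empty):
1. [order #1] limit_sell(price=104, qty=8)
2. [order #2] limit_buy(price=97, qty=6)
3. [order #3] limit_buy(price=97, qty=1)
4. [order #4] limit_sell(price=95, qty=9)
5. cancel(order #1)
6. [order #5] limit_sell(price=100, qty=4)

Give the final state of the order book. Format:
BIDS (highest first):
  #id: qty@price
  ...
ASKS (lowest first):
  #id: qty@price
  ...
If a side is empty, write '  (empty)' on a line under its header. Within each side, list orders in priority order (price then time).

Answer: BIDS (highest first):
  (empty)
ASKS (lowest first):
  #4: 2@95
  #5: 4@100

Derivation:
After op 1 [order #1] limit_sell(price=104, qty=8): fills=none; bids=[-] asks=[#1:8@104]
After op 2 [order #2] limit_buy(price=97, qty=6): fills=none; bids=[#2:6@97] asks=[#1:8@104]
After op 3 [order #3] limit_buy(price=97, qty=1): fills=none; bids=[#2:6@97 #3:1@97] asks=[#1:8@104]
After op 4 [order #4] limit_sell(price=95, qty=9): fills=#2x#4:6@97 #3x#4:1@97; bids=[-] asks=[#4:2@95 #1:8@104]
After op 5 cancel(order #1): fills=none; bids=[-] asks=[#4:2@95]
After op 6 [order #5] limit_sell(price=100, qty=4): fills=none; bids=[-] asks=[#4:2@95 #5:4@100]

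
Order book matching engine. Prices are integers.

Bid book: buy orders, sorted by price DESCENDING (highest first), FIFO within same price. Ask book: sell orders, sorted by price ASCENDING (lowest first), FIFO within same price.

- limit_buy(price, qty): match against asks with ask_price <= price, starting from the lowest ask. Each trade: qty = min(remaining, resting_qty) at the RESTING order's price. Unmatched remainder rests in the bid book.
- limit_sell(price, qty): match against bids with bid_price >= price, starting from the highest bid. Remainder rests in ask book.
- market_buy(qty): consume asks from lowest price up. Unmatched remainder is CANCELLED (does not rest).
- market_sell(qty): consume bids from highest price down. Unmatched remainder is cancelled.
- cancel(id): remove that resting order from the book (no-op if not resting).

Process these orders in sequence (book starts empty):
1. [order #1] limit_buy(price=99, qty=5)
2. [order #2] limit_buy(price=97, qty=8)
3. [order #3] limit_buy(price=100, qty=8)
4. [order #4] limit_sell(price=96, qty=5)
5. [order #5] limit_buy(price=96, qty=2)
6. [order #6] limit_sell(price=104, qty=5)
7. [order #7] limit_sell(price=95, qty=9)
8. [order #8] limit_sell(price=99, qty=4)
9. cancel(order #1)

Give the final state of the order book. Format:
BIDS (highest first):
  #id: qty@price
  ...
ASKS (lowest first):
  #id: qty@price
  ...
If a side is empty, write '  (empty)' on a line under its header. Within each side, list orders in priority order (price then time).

Answer: BIDS (highest first):
  #2: 7@97
  #5: 2@96
ASKS (lowest first):
  #8: 4@99
  #6: 5@104

Derivation:
After op 1 [order #1] limit_buy(price=99, qty=5): fills=none; bids=[#1:5@99] asks=[-]
After op 2 [order #2] limit_buy(price=97, qty=8): fills=none; bids=[#1:5@99 #2:8@97] asks=[-]
After op 3 [order #3] limit_buy(price=100, qty=8): fills=none; bids=[#3:8@100 #1:5@99 #2:8@97] asks=[-]
After op 4 [order #4] limit_sell(price=96, qty=5): fills=#3x#4:5@100; bids=[#3:3@100 #1:5@99 #2:8@97] asks=[-]
After op 5 [order #5] limit_buy(price=96, qty=2): fills=none; bids=[#3:3@100 #1:5@99 #2:8@97 #5:2@96] asks=[-]
After op 6 [order #6] limit_sell(price=104, qty=5): fills=none; bids=[#3:3@100 #1:5@99 #2:8@97 #5:2@96] asks=[#6:5@104]
After op 7 [order #7] limit_sell(price=95, qty=9): fills=#3x#7:3@100 #1x#7:5@99 #2x#7:1@97; bids=[#2:7@97 #5:2@96] asks=[#6:5@104]
After op 8 [order #8] limit_sell(price=99, qty=4): fills=none; bids=[#2:7@97 #5:2@96] asks=[#8:4@99 #6:5@104]
After op 9 cancel(order #1): fills=none; bids=[#2:7@97 #5:2@96] asks=[#8:4@99 #6:5@104]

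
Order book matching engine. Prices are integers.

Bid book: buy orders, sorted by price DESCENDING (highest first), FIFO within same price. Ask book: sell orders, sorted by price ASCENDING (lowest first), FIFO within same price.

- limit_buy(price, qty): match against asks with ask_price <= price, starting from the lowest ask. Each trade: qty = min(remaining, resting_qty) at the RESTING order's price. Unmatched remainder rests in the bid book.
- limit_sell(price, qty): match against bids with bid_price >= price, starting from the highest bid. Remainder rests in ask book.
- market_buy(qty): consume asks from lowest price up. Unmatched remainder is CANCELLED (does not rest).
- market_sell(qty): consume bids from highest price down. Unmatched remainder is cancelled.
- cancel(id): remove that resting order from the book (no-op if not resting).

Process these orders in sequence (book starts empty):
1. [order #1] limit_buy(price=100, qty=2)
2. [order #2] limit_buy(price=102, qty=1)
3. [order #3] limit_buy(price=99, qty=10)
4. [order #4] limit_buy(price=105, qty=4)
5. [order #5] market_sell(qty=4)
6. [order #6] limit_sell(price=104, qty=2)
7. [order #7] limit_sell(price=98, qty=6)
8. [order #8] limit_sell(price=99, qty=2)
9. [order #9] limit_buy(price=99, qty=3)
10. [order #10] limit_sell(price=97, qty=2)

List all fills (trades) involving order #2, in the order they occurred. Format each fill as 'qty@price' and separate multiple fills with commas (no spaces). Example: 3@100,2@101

After op 1 [order #1] limit_buy(price=100, qty=2): fills=none; bids=[#1:2@100] asks=[-]
After op 2 [order #2] limit_buy(price=102, qty=1): fills=none; bids=[#2:1@102 #1:2@100] asks=[-]
After op 3 [order #3] limit_buy(price=99, qty=10): fills=none; bids=[#2:1@102 #1:2@100 #3:10@99] asks=[-]
After op 4 [order #4] limit_buy(price=105, qty=4): fills=none; bids=[#4:4@105 #2:1@102 #1:2@100 #3:10@99] asks=[-]
After op 5 [order #5] market_sell(qty=4): fills=#4x#5:4@105; bids=[#2:1@102 #1:2@100 #3:10@99] asks=[-]
After op 6 [order #6] limit_sell(price=104, qty=2): fills=none; bids=[#2:1@102 #1:2@100 #3:10@99] asks=[#6:2@104]
After op 7 [order #7] limit_sell(price=98, qty=6): fills=#2x#7:1@102 #1x#7:2@100 #3x#7:3@99; bids=[#3:7@99] asks=[#6:2@104]
After op 8 [order #8] limit_sell(price=99, qty=2): fills=#3x#8:2@99; bids=[#3:5@99] asks=[#6:2@104]
After op 9 [order #9] limit_buy(price=99, qty=3): fills=none; bids=[#3:5@99 #9:3@99] asks=[#6:2@104]
After op 10 [order #10] limit_sell(price=97, qty=2): fills=#3x#10:2@99; bids=[#3:3@99 #9:3@99] asks=[#6:2@104]

Answer: 1@102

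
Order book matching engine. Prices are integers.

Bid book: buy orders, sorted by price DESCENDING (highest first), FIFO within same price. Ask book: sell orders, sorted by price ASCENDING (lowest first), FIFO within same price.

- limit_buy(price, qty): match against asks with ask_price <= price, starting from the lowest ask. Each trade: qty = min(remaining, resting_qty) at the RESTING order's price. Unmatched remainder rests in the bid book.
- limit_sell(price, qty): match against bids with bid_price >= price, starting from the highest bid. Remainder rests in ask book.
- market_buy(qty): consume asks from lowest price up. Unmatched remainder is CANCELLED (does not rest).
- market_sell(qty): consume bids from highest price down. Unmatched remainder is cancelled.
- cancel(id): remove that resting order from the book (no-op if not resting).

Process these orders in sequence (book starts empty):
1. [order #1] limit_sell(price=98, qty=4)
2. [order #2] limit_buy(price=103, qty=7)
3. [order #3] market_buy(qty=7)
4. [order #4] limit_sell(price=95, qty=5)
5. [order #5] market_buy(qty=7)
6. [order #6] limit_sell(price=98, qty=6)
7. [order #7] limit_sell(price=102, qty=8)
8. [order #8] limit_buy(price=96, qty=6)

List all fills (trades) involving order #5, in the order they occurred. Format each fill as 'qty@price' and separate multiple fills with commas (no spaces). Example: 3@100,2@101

After op 1 [order #1] limit_sell(price=98, qty=4): fills=none; bids=[-] asks=[#1:4@98]
After op 2 [order #2] limit_buy(price=103, qty=7): fills=#2x#1:4@98; bids=[#2:3@103] asks=[-]
After op 3 [order #3] market_buy(qty=7): fills=none; bids=[#2:3@103] asks=[-]
After op 4 [order #4] limit_sell(price=95, qty=5): fills=#2x#4:3@103; bids=[-] asks=[#4:2@95]
After op 5 [order #5] market_buy(qty=7): fills=#5x#4:2@95; bids=[-] asks=[-]
After op 6 [order #6] limit_sell(price=98, qty=6): fills=none; bids=[-] asks=[#6:6@98]
After op 7 [order #7] limit_sell(price=102, qty=8): fills=none; bids=[-] asks=[#6:6@98 #7:8@102]
After op 8 [order #8] limit_buy(price=96, qty=6): fills=none; bids=[#8:6@96] asks=[#6:6@98 #7:8@102]

Answer: 2@95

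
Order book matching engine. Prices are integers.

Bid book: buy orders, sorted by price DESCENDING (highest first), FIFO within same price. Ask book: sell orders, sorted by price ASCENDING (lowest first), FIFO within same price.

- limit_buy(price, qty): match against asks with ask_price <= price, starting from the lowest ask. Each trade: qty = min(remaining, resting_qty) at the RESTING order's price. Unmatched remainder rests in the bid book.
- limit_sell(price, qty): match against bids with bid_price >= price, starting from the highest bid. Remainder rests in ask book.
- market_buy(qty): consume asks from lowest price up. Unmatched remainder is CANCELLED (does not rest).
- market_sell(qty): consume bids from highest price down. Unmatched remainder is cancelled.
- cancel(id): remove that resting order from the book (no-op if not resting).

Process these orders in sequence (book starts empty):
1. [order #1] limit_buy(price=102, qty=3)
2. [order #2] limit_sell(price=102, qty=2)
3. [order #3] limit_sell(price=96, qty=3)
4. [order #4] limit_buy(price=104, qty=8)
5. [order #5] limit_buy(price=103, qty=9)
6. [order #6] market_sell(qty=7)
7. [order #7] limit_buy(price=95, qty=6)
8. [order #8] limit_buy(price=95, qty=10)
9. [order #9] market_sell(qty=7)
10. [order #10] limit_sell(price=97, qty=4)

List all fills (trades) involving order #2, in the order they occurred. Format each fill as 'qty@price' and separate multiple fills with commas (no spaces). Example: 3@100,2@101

After op 1 [order #1] limit_buy(price=102, qty=3): fills=none; bids=[#1:3@102] asks=[-]
After op 2 [order #2] limit_sell(price=102, qty=2): fills=#1x#2:2@102; bids=[#1:1@102] asks=[-]
After op 3 [order #3] limit_sell(price=96, qty=3): fills=#1x#3:1@102; bids=[-] asks=[#3:2@96]
After op 4 [order #4] limit_buy(price=104, qty=8): fills=#4x#3:2@96; bids=[#4:6@104] asks=[-]
After op 5 [order #5] limit_buy(price=103, qty=9): fills=none; bids=[#4:6@104 #5:9@103] asks=[-]
After op 6 [order #6] market_sell(qty=7): fills=#4x#6:6@104 #5x#6:1@103; bids=[#5:8@103] asks=[-]
After op 7 [order #7] limit_buy(price=95, qty=6): fills=none; bids=[#5:8@103 #7:6@95] asks=[-]
After op 8 [order #8] limit_buy(price=95, qty=10): fills=none; bids=[#5:8@103 #7:6@95 #8:10@95] asks=[-]
After op 9 [order #9] market_sell(qty=7): fills=#5x#9:7@103; bids=[#5:1@103 #7:6@95 #8:10@95] asks=[-]
After op 10 [order #10] limit_sell(price=97, qty=4): fills=#5x#10:1@103; bids=[#7:6@95 #8:10@95] asks=[#10:3@97]

Answer: 2@102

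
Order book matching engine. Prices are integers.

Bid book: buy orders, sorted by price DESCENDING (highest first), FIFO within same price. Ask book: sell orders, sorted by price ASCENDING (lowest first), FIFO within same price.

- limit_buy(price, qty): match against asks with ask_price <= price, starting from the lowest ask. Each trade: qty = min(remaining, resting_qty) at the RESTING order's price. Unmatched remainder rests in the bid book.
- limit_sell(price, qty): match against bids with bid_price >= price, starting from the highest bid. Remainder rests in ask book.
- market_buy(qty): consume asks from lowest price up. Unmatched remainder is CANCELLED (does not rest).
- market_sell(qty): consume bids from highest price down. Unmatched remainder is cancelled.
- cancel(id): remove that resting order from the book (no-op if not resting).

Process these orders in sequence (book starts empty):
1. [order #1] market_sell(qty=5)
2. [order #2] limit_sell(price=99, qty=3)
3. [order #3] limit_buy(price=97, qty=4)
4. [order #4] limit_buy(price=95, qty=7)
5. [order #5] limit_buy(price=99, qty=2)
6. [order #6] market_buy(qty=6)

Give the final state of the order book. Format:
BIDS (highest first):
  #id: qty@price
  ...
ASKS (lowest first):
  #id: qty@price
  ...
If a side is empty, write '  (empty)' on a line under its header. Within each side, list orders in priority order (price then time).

Answer: BIDS (highest first):
  #3: 4@97
  #4: 7@95
ASKS (lowest first):
  (empty)

Derivation:
After op 1 [order #1] market_sell(qty=5): fills=none; bids=[-] asks=[-]
After op 2 [order #2] limit_sell(price=99, qty=3): fills=none; bids=[-] asks=[#2:3@99]
After op 3 [order #3] limit_buy(price=97, qty=4): fills=none; bids=[#3:4@97] asks=[#2:3@99]
After op 4 [order #4] limit_buy(price=95, qty=7): fills=none; bids=[#3:4@97 #4:7@95] asks=[#2:3@99]
After op 5 [order #5] limit_buy(price=99, qty=2): fills=#5x#2:2@99; bids=[#3:4@97 #4:7@95] asks=[#2:1@99]
After op 6 [order #6] market_buy(qty=6): fills=#6x#2:1@99; bids=[#3:4@97 #4:7@95] asks=[-]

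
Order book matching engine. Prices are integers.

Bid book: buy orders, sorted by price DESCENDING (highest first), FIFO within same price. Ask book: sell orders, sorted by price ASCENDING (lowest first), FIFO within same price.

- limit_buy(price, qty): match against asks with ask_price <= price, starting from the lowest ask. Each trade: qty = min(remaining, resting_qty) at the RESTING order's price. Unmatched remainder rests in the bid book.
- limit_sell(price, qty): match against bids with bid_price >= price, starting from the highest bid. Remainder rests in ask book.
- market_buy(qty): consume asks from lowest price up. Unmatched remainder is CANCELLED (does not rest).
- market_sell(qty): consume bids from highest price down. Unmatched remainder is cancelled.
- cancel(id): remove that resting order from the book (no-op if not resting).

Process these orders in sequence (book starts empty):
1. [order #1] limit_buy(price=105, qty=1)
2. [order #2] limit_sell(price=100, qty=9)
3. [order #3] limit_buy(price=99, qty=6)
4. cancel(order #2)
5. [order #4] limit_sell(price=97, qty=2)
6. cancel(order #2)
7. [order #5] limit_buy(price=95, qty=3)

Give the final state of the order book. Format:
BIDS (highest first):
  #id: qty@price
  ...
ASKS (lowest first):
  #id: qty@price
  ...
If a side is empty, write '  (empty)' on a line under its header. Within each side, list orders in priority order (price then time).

Answer: BIDS (highest first):
  #3: 4@99
  #5: 3@95
ASKS (lowest first):
  (empty)

Derivation:
After op 1 [order #1] limit_buy(price=105, qty=1): fills=none; bids=[#1:1@105] asks=[-]
After op 2 [order #2] limit_sell(price=100, qty=9): fills=#1x#2:1@105; bids=[-] asks=[#2:8@100]
After op 3 [order #3] limit_buy(price=99, qty=6): fills=none; bids=[#3:6@99] asks=[#2:8@100]
After op 4 cancel(order #2): fills=none; bids=[#3:6@99] asks=[-]
After op 5 [order #4] limit_sell(price=97, qty=2): fills=#3x#4:2@99; bids=[#3:4@99] asks=[-]
After op 6 cancel(order #2): fills=none; bids=[#3:4@99] asks=[-]
After op 7 [order #5] limit_buy(price=95, qty=3): fills=none; bids=[#3:4@99 #5:3@95] asks=[-]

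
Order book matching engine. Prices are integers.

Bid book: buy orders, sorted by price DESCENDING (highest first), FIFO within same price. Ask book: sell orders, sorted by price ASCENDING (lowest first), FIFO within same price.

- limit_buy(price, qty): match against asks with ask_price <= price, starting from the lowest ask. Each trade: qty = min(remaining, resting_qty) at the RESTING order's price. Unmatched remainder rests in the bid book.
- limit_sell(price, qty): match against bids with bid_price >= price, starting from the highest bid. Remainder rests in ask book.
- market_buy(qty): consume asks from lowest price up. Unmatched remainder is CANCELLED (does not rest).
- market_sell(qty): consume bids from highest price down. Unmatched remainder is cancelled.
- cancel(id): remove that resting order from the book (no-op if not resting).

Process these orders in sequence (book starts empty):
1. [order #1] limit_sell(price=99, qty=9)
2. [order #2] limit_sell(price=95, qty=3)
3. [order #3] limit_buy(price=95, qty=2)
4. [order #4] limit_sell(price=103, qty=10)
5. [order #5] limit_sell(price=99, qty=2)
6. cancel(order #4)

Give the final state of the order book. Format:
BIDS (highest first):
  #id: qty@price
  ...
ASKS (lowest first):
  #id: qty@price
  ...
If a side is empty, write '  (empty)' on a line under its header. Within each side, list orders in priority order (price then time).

After op 1 [order #1] limit_sell(price=99, qty=9): fills=none; bids=[-] asks=[#1:9@99]
After op 2 [order #2] limit_sell(price=95, qty=3): fills=none; bids=[-] asks=[#2:3@95 #1:9@99]
After op 3 [order #3] limit_buy(price=95, qty=2): fills=#3x#2:2@95; bids=[-] asks=[#2:1@95 #1:9@99]
After op 4 [order #4] limit_sell(price=103, qty=10): fills=none; bids=[-] asks=[#2:1@95 #1:9@99 #4:10@103]
After op 5 [order #5] limit_sell(price=99, qty=2): fills=none; bids=[-] asks=[#2:1@95 #1:9@99 #5:2@99 #4:10@103]
After op 6 cancel(order #4): fills=none; bids=[-] asks=[#2:1@95 #1:9@99 #5:2@99]

Answer: BIDS (highest first):
  (empty)
ASKS (lowest first):
  #2: 1@95
  #1: 9@99
  #5: 2@99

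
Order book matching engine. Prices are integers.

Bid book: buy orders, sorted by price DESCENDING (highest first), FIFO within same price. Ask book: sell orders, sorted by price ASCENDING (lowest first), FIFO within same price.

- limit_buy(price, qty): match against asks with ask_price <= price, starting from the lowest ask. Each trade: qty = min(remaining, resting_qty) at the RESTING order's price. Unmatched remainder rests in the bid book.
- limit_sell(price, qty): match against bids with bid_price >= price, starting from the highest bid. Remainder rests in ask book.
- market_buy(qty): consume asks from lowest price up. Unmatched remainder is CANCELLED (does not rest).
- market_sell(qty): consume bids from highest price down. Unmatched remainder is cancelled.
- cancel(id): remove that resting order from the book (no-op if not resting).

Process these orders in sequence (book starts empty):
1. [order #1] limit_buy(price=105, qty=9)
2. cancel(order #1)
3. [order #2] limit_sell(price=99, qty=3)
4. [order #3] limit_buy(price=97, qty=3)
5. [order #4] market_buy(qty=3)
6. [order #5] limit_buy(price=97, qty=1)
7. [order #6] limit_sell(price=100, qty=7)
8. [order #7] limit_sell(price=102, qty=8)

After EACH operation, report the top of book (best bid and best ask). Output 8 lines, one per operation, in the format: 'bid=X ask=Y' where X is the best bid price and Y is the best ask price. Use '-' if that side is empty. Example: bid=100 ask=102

Answer: bid=105 ask=-
bid=- ask=-
bid=- ask=99
bid=97 ask=99
bid=97 ask=-
bid=97 ask=-
bid=97 ask=100
bid=97 ask=100

Derivation:
After op 1 [order #1] limit_buy(price=105, qty=9): fills=none; bids=[#1:9@105] asks=[-]
After op 2 cancel(order #1): fills=none; bids=[-] asks=[-]
After op 3 [order #2] limit_sell(price=99, qty=3): fills=none; bids=[-] asks=[#2:3@99]
After op 4 [order #3] limit_buy(price=97, qty=3): fills=none; bids=[#3:3@97] asks=[#2:3@99]
After op 5 [order #4] market_buy(qty=3): fills=#4x#2:3@99; bids=[#3:3@97] asks=[-]
After op 6 [order #5] limit_buy(price=97, qty=1): fills=none; bids=[#3:3@97 #5:1@97] asks=[-]
After op 7 [order #6] limit_sell(price=100, qty=7): fills=none; bids=[#3:3@97 #5:1@97] asks=[#6:7@100]
After op 8 [order #7] limit_sell(price=102, qty=8): fills=none; bids=[#3:3@97 #5:1@97] asks=[#6:7@100 #7:8@102]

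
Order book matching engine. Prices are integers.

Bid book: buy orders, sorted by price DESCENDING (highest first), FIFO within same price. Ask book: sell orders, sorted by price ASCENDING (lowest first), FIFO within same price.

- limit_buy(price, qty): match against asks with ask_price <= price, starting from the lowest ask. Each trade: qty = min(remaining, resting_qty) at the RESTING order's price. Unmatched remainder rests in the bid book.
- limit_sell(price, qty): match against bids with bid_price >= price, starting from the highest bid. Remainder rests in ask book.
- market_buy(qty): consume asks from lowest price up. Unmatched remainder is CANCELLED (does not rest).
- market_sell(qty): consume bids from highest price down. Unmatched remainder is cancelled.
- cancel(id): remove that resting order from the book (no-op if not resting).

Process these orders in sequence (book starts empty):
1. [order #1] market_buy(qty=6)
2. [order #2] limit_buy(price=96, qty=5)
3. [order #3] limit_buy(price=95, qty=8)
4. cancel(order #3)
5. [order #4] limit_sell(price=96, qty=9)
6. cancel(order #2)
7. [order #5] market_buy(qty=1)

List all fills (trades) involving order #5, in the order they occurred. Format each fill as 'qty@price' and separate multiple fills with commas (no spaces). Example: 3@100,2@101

After op 1 [order #1] market_buy(qty=6): fills=none; bids=[-] asks=[-]
After op 2 [order #2] limit_buy(price=96, qty=5): fills=none; bids=[#2:5@96] asks=[-]
After op 3 [order #3] limit_buy(price=95, qty=8): fills=none; bids=[#2:5@96 #3:8@95] asks=[-]
After op 4 cancel(order #3): fills=none; bids=[#2:5@96] asks=[-]
After op 5 [order #4] limit_sell(price=96, qty=9): fills=#2x#4:5@96; bids=[-] asks=[#4:4@96]
After op 6 cancel(order #2): fills=none; bids=[-] asks=[#4:4@96]
After op 7 [order #5] market_buy(qty=1): fills=#5x#4:1@96; bids=[-] asks=[#4:3@96]

Answer: 1@96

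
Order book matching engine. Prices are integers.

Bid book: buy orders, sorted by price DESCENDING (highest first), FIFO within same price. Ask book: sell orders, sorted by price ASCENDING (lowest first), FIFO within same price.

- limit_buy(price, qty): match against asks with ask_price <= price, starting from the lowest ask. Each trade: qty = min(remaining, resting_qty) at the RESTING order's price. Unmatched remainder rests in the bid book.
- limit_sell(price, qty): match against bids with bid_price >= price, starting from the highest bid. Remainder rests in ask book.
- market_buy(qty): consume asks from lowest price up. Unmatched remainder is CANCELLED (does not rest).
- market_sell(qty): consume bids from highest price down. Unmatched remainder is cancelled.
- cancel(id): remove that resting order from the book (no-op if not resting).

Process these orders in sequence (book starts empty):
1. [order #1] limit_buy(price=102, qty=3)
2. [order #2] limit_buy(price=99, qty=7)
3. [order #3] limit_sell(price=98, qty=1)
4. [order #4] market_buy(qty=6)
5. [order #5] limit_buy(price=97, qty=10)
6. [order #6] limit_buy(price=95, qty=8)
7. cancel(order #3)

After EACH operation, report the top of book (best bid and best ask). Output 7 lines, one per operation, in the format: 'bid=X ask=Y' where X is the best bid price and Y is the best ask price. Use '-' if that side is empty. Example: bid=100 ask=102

After op 1 [order #1] limit_buy(price=102, qty=3): fills=none; bids=[#1:3@102] asks=[-]
After op 2 [order #2] limit_buy(price=99, qty=7): fills=none; bids=[#1:3@102 #2:7@99] asks=[-]
After op 3 [order #3] limit_sell(price=98, qty=1): fills=#1x#3:1@102; bids=[#1:2@102 #2:7@99] asks=[-]
After op 4 [order #4] market_buy(qty=6): fills=none; bids=[#1:2@102 #2:7@99] asks=[-]
After op 5 [order #5] limit_buy(price=97, qty=10): fills=none; bids=[#1:2@102 #2:7@99 #5:10@97] asks=[-]
After op 6 [order #6] limit_buy(price=95, qty=8): fills=none; bids=[#1:2@102 #2:7@99 #5:10@97 #6:8@95] asks=[-]
After op 7 cancel(order #3): fills=none; bids=[#1:2@102 #2:7@99 #5:10@97 #6:8@95] asks=[-]

Answer: bid=102 ask=-
bid=102 ask=-
bid=102 ask=-
bid=102 ask=-
bid=102 ask=-
bid=102 ask=-
bid=102 ask=-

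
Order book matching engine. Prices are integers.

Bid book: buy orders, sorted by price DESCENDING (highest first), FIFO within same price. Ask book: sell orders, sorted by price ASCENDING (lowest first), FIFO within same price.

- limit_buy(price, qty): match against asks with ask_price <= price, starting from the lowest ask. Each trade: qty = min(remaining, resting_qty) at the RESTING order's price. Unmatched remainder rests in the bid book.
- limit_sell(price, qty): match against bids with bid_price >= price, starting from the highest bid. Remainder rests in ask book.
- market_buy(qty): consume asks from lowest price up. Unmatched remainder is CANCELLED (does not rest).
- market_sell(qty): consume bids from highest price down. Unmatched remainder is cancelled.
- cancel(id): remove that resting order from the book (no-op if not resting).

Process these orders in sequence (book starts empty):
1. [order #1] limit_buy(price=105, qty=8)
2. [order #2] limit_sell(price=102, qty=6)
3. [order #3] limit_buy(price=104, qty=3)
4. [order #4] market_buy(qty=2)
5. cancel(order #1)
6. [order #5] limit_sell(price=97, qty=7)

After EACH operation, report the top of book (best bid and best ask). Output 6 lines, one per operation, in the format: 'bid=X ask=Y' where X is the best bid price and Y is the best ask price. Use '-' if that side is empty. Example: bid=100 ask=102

Answer: bid=105 ask=-
bid=105 ask=-
bid=105 ask=-
bid=105 ask=-
bid=104 ask=-
bid=- ask=97

Derivation:
After op 1 [order #1] limit_buy(price=105, qty=8): fills=none; bids=[#1:8@105] asks=[-]
After op 2 [order #2] limit_sell(price=102, qty=6): fills=#1x#2:6@105; bids=[#1:2@105] asks=[-]
After op 3 [order #3] limit_buy(price=104, qty=3): fills=none; bids=[#1:2@105 #3:3@104] asks=[-]
After op 4 [order #4] market_buy(qty=2): fills=none; bids=[#1:2@105 #3:3@104] asks=[-]
After op 5 cancel(order #1): fills=none; bids=[#3:3@104] asks=[-]
After op 6 [order #5] limit_sell(price=97, qty=7): fills=#3x#5:3@104; bids=[-] asks=[#5:4@97]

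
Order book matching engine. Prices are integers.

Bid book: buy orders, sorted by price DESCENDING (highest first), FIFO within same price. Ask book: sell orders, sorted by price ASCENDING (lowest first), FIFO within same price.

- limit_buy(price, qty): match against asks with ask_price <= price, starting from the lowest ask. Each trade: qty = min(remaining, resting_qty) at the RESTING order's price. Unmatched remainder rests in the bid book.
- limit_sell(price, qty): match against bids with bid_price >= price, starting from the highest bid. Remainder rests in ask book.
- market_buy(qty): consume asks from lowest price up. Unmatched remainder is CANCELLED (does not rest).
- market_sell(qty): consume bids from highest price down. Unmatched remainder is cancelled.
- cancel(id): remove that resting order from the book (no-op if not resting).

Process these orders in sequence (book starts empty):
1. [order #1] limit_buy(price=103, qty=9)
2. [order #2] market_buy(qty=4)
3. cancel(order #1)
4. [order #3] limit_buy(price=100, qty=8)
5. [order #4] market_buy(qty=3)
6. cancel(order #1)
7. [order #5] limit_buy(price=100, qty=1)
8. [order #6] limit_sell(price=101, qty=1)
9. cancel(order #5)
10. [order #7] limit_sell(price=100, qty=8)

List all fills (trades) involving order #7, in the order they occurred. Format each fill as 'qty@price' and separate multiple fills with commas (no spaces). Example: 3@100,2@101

Answer: 8@100

Derivation:
After op 1 [order #1] limit_buy(price=103, qty=9): fills=none; bids=[#1:9@103] asks=[-]
After op 2 [order #2] market_buy(qty=4): fills=none; bids=[#1:9@103] asks=[-]
After op 3 cancel(order #1): fills=none; bids=[-] asks=[-]
After op 4 [order #3] limit_buy(price=100, qty=8): fills=none; bids=[#3:8@100] asks=[-]
After op 5 [order #4] market_buy(qty=3): fills=none; bids=[#3:8@100] asks=[-]
After op 6 cancel(order #1): fills=none; bids=[#3:8@100] asks=[-]
After op 7 [order #5] limit_buy(price=100, qty=1): fills=none; bids=[#3:8@100 #5:1@100] asks=[-]
After op 8 [order #6] limit_sell(price=101, qty=1): fills=none; bids=[#3:8@100 #5:1@100] asks=[#6:1@101]
After op 9 cancel(order #5): fills=none; bids=[#3:8@100] asks=[#6:1@101]
After op 10 [order #7] limit_sell(price=100, qty=8): fills=#3x#7:8@100; bids=[-] asks=[#6:1@101]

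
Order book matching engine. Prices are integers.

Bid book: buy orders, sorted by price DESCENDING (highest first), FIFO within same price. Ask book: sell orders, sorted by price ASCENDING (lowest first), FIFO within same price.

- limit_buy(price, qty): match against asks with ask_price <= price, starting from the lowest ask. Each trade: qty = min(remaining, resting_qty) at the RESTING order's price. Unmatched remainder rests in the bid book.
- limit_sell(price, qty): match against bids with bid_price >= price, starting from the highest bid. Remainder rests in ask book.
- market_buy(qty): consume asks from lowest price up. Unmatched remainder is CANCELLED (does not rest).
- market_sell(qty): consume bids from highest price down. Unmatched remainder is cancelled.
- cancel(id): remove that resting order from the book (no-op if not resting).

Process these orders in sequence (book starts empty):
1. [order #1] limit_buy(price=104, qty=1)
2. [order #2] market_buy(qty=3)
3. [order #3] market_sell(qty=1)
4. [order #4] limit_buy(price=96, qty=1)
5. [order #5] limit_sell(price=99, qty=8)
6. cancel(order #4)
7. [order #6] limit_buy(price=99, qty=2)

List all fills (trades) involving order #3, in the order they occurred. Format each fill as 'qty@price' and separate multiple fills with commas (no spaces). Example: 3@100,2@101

Answer: 1@104

Derivation:
After op 1 [order #1] limit_buy(price=104, qty=1): fills=none; bids=[#1:1@104] asks=[-]
After op 2 [order #2] market_buy(qty=3): fills=none; bids=[#1:1@104] asks=[-]
After op 3 [order #3] market_sell(qty=1): fills=#1x#3:1@104; bids=[-] asks=[-]
After op 4 [order #4] limit_buy(price=96, qty=1): fills=none; bids=[#4:1@96] asks=[-]
After op 5 [order #5] limit_sell(price=99, qty=8): fills=none; bids=[#4:1@96] asks=[#5:8@99]
After op 6 cancel(order #4): fills=none; bids=[-] asks=[#5:8@99]
After op 7 [order #6] limit_buy(price=99, qty=2): fills=#6x#5:2@99; bids=[-] asks=[#5:6@99]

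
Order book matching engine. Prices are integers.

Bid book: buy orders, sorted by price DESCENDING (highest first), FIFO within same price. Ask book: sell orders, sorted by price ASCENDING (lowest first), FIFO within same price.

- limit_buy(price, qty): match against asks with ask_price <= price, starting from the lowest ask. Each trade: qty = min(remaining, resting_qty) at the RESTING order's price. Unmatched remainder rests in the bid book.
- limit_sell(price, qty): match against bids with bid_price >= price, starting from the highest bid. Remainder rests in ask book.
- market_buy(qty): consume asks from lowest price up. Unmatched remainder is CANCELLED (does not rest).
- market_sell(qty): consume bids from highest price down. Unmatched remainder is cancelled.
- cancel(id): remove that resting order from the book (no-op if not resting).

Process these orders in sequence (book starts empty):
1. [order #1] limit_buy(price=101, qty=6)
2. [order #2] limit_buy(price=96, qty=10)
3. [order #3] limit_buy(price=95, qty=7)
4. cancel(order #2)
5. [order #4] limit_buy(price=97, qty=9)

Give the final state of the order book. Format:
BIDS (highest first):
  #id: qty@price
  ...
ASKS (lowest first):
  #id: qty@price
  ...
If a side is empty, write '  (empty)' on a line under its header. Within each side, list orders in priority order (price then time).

Answer: BIDS (highest first):
  #1: 6@101
  #4: 9@97
  #3: 7@95
ASKS (lowest first):
  (empty)

Derivation:
After op 1 [order #1] limit_buy(price=101, qty=6): fills=none; bids=[#1:6@101] asks=[-]
After op 2 [order #2] limit_buy(price=96, qty=10): fills=none; bids=[#1:6@101 #2:10@96] asks=[-]
After op 3 [order #3] limit_buy(price=95, qty=7): fills=none; bids=[#1:6@101 #2:10@96 #3:7@95] asks=[-]
After op 4 cancel(order #2): fills=none; bids=[#1:6@101 #3:7@95] asks=[-]
After op 5 [order #4] limit_buy(price=97, qty=9): fills=none; bids=[#1:6@101 #4:9@97 #3:7@95] asks=[-]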